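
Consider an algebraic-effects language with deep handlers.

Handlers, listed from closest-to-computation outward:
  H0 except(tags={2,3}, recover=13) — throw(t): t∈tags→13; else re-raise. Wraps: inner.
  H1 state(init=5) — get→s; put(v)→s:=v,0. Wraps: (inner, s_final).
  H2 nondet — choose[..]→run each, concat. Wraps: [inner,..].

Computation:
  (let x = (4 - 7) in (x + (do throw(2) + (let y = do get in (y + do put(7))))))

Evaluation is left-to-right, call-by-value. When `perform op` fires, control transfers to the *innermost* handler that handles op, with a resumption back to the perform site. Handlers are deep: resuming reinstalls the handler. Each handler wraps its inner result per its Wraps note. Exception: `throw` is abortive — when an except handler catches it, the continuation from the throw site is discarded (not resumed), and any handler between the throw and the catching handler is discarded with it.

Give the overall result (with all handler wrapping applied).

Working:
throw(2) @ H0 caught ⇒ 13
H1 returns (13, 5)
H2 returns [(13, 5)]
= [(13, 5)]

Answer: [(13, 5)]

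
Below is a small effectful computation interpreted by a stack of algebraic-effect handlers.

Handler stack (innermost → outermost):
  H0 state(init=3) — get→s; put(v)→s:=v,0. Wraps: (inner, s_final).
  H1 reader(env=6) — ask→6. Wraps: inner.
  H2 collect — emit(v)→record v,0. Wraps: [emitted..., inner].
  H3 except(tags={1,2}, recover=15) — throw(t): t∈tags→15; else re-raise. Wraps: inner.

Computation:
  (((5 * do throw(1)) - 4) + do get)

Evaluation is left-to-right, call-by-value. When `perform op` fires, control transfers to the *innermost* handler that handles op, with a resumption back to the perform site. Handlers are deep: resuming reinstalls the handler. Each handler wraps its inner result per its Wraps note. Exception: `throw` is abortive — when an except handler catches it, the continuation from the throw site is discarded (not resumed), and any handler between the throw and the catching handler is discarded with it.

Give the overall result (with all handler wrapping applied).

Working:
throw(1) @ H3 caught ⇒ 15
= 15

Answer: 15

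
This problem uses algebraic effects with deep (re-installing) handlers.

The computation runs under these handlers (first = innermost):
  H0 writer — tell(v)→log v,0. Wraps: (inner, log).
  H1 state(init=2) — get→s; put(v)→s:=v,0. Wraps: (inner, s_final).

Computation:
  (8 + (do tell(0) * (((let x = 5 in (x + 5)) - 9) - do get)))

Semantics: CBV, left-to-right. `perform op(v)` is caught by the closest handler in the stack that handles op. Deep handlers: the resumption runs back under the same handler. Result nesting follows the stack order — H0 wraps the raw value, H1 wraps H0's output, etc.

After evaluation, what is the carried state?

Working:
tell(0) @ H0 ⇒ log+=0
get @ H1 ⇒ 2
H0 returns (8, (0))
H1 returns ((8, (0)), 2)
= ((8, (0)), 2)

Answer: 2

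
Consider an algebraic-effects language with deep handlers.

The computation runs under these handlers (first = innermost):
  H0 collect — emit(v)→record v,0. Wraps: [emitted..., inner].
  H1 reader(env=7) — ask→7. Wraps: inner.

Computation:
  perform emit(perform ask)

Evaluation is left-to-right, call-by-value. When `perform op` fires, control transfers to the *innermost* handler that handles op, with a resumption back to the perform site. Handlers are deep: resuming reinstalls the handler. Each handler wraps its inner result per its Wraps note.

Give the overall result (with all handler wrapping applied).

Working:
ask @ H1 ⇒ 7
emit(7) @ H0 ⇒ out+=7
H0 returns [7, 0]
H1 returns [7, 0]
= [7, 0]

Answer: [7, 0]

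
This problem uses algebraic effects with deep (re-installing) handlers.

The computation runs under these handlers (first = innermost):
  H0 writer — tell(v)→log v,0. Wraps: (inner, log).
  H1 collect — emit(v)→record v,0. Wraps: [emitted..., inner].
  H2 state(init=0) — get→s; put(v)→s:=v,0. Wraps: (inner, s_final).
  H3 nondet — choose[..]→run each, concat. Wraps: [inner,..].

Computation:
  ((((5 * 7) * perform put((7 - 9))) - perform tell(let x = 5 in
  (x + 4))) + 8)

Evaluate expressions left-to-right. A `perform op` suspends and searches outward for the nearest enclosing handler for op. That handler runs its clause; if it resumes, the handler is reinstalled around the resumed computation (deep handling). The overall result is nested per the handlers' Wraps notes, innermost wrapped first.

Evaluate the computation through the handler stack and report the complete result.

Step-by-step:
put(-2) @ H2 ⇒ s:=-2
tell(9) @ H0 ⇒ log+=9
H0 returns (8, (9))
H1 returns [(8, (9))]
H2 returns ([(8, (9))], -2)
H3 returns [([(8, (9))], -2)]
= [([(8, (9))], -2)]

Answer: [([(8, (9))], -2)]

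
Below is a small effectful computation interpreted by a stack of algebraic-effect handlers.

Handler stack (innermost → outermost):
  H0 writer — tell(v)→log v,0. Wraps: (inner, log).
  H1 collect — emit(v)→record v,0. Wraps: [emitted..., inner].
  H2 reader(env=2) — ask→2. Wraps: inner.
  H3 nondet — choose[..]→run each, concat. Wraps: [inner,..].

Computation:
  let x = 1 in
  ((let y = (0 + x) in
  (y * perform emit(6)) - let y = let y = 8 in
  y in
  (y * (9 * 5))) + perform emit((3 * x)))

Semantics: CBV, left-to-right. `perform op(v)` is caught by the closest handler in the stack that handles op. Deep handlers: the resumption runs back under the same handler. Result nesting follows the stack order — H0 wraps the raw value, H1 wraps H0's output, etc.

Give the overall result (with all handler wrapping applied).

Answer: [[6, 3, (-360, ())]]

Step-by-step:
emit(6) @ H1 ⇒ out+=6
emit(3) @ H1 ⇒ out+=3
H0 returns (-360, ())
H1 returns [6, 3, (-360, ())]
H2 returns [6, 3, (-360, ())]
H3 returns [[6, 3, (-360, ())]]
= [[6, 3, (-360, ())]]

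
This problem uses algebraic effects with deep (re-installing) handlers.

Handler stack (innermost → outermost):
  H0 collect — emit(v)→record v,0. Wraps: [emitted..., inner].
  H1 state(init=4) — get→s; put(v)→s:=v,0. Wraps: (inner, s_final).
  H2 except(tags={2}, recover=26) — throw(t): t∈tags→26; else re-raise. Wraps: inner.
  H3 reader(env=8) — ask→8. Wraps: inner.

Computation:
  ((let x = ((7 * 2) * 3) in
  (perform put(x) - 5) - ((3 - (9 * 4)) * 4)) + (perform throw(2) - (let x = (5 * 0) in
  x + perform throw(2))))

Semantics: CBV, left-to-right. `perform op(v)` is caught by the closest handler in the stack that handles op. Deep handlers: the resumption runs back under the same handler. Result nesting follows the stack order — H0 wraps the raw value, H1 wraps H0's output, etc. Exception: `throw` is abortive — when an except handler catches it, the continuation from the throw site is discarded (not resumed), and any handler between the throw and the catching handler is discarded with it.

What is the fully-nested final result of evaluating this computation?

Answer: 26

Working:
put(42) @ H1 ⇒ s:=42
throw(2) @ H2 caught ⇒ 26
H3 returns 26
= 26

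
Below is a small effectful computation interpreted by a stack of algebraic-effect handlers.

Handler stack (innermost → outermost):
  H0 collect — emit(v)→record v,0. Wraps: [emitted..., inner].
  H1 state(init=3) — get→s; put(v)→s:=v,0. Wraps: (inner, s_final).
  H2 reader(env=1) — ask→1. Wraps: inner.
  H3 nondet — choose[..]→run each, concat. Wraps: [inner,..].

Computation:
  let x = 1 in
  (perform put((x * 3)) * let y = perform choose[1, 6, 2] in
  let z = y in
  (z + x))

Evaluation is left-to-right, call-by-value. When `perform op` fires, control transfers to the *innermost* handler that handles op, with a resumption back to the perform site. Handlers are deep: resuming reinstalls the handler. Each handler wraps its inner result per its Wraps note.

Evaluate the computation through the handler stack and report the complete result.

Answer: [([0], 3), ([0], 3), ([0], 3)]

Working:
put(3) @ H1 ⇒ s:=3
choose[1, 6, 2] @ H3
  branch[0] choose=1:
    H0 returns [0]
    H1 returns ([0], 3)
    H2 returns ([0], 3)
    H3 returns [([0], 3)]
  branch[1] choose=6:
    H0 returns [0]
    H1 returns ([0], 3)
    H2 returns ([0], 3)
    H3 returns [([0], 3)]
  branch[2] choose=2:
    H0 returns [0]
    H1 returns ([0], 3)
    H2 returns ([0], 3)
    H3 returns [([0], 3)]
= [([0], 3), ([0], 3), ([0], 3)]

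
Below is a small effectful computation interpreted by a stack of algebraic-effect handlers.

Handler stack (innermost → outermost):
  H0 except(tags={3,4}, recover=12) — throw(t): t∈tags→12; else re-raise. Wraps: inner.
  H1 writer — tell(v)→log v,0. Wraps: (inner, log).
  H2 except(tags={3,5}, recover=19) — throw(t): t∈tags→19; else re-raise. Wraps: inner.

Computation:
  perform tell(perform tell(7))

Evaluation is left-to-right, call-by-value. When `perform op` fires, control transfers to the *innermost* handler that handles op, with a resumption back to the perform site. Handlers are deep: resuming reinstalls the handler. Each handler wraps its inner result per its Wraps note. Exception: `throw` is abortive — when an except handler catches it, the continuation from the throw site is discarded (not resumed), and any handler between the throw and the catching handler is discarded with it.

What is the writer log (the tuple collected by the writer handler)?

Working:
tell(7) @ H1 ⇒ log+=7
tell(0) @ H1 ⇒ log+=0
H0 returns 0
H1 returns (0, (7, 0))
H2 returns (0, (7, 0))
= (0, (7, 0))

Answer: (7, 0)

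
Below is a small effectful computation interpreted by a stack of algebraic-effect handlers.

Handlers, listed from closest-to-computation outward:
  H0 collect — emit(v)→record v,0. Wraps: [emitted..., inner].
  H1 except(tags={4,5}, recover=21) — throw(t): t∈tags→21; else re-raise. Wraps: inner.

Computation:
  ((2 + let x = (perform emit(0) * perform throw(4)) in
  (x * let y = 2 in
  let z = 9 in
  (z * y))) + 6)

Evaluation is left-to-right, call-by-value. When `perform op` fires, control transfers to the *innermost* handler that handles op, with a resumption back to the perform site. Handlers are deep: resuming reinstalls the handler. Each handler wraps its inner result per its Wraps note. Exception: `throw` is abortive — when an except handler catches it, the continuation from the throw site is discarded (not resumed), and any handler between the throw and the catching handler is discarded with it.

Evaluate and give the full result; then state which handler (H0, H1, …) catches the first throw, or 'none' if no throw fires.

Step-by-step:
emit(0) @ H0 ⇒ out+=0
throw(4) @ H1 caught ⇒ 21
= 21

Answer: 21 ; first throw caught by: H1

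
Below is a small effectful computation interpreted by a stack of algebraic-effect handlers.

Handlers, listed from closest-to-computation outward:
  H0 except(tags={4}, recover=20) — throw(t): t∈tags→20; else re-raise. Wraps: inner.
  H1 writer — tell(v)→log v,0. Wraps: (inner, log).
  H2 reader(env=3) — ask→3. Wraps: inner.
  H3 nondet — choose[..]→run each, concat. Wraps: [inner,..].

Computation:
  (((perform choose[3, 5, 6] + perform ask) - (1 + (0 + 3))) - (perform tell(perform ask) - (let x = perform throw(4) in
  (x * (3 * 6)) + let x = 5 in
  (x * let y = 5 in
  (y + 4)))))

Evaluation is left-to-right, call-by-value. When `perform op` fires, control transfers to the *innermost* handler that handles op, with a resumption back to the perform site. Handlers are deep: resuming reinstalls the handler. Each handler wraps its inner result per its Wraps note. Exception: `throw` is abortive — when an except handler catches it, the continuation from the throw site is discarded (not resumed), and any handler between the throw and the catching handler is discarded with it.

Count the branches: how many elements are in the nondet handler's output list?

Evaluation trace:
choose[3, 5, 6] @ H3
  branch[0] choose=3:
    ask @ H2 ⇒ 3
    ask @ H2 ⇒ 3
    tell(3) @ H1 ⇒ log+=3
    throw(4) @ H0 caught ⇒ 20
    H1 returns (20, (3))
    H2 returns (20, (3))
    H3 returns [(20, (3))]
  branch[1] choose=5:
    ask @ H2 ⇒ 3
    ask @ H2 ⇒ 3
    tell(3) @ H1 ⇒ log+=3
    throw(4) @ H0 caught ⇒ 20
    H1 returns (20, (3))
    H2 returns (20, (3))
    H3 returns [(20, (3))]
  branch[2] choose=6:
    ask @ H2 ⇒ 3
    ask @ H2 ⇒ 3
    tell(3) @ H1 ⇒ log+=3
    throw(4) @ H0 caught ⇒ 20
    H1 returns (20, (3))
    H2 returns (20, (3))
    H3 returns [(20, (3))]
= [(20, (3)), (20, (3)), (20, (3))]

Answer: 3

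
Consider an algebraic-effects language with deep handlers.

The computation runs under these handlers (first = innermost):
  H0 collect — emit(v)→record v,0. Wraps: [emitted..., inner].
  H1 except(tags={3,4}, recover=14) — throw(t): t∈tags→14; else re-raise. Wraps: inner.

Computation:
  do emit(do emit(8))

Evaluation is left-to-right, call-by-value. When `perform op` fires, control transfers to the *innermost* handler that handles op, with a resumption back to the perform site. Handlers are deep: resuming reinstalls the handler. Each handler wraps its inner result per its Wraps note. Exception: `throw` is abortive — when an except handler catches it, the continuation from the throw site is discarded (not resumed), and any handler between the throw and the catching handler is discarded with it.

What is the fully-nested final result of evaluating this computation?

Step-by-step:
emit(8) @ H0 ⇒ out+=8
emit(0) @ H0 ⇒ out+=0
H0 returns [8, 0, 0]
H1 returns [8, 0, 0]
= [8, 0, 0]

Answer: [8, 0, 0]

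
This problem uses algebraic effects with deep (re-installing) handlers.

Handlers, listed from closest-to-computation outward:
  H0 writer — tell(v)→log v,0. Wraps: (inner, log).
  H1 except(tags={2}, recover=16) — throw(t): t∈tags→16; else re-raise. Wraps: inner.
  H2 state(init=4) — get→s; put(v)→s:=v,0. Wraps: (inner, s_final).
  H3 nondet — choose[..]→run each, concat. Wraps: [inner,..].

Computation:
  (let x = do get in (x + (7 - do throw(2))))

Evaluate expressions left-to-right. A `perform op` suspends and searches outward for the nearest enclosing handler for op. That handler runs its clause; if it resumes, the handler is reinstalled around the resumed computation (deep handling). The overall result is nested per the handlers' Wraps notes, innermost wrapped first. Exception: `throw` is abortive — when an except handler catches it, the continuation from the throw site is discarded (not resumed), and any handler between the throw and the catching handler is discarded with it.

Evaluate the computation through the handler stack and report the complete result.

Answer: [(16, 4)]

Working:
get @ H2 ⇒ 4
throw(2) @ H1 caught ⇒ 16
H2 returns (16, 4)
H3 returns [(16, 4)]
= [(16, 4)]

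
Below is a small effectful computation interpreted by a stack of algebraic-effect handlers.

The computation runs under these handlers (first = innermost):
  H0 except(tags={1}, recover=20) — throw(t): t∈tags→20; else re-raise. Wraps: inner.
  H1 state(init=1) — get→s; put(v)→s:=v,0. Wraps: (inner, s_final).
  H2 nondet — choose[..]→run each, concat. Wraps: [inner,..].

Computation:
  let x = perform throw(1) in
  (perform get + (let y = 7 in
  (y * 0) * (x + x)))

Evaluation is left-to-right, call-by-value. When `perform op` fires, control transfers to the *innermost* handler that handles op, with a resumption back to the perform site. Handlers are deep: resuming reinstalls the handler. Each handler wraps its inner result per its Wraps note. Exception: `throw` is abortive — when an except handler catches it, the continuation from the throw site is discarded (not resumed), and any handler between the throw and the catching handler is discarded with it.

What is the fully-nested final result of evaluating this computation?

Answer: [(20, 1)]

Working:
throw(1) @ H0 caught ⇒ 20
H1 returns (20, 1)
H2 returns [(20, 1)]
= [(20, 1)]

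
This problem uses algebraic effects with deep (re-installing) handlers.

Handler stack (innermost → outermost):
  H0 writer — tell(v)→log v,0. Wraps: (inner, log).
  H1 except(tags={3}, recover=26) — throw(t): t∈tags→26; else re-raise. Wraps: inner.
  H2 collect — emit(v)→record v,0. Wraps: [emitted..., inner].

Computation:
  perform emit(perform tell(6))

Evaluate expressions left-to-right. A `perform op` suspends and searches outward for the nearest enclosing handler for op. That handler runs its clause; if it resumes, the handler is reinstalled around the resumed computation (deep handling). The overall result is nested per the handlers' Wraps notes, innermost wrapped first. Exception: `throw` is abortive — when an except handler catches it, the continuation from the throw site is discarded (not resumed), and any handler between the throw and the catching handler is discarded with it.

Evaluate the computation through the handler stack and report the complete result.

Answer: [0, (0, (6))]

Evaluation trace:
tell(6) @ H0 ⇒ log+=6
emit(0) @ H2 ⇒ out+=0
H0 returns (0, (6))
H1 returns (0, (6))
H2 returns [0, (0, (6))]
= [0, (0, (6))]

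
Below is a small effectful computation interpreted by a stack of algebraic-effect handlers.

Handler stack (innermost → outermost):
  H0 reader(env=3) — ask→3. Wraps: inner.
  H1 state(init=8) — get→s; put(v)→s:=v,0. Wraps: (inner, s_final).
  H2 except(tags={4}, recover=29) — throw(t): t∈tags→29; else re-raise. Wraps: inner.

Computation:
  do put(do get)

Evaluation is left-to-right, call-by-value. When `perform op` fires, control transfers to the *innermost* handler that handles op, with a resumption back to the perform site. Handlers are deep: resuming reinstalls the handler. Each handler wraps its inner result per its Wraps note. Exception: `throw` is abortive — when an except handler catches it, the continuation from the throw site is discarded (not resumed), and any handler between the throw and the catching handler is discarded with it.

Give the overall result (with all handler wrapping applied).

Evaluation trace:
get @ H1 ⇒ 8
put(8) @ H1 ⇒ s:=8
H0 returns 0
H1 returns (0, 8)
H2 returns (0, 8)
= (0, 8)

Answer: (0, 8)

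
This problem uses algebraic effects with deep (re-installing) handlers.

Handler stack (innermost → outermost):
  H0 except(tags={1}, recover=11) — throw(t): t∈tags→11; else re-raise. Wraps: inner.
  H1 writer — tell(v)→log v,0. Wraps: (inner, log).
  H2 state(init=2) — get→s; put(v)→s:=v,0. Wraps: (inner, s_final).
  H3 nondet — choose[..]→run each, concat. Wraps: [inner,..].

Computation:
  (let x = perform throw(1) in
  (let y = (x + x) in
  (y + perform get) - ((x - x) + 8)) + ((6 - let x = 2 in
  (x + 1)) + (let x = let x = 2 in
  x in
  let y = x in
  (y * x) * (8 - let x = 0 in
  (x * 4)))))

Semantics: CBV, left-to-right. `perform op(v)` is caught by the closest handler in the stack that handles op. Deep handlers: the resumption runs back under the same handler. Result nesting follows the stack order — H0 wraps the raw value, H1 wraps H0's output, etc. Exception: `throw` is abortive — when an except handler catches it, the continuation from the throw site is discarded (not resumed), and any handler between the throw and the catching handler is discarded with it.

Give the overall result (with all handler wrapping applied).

Step-by-step:
throw(1) @ H0 caught ⇒ 11
H1 returns (11, ())
H2 returns ((11, ()), 2)
H3 returns [((11, ()), 2)]
= [((11, ()), 2)]

Answer: [((11, ()), 2)]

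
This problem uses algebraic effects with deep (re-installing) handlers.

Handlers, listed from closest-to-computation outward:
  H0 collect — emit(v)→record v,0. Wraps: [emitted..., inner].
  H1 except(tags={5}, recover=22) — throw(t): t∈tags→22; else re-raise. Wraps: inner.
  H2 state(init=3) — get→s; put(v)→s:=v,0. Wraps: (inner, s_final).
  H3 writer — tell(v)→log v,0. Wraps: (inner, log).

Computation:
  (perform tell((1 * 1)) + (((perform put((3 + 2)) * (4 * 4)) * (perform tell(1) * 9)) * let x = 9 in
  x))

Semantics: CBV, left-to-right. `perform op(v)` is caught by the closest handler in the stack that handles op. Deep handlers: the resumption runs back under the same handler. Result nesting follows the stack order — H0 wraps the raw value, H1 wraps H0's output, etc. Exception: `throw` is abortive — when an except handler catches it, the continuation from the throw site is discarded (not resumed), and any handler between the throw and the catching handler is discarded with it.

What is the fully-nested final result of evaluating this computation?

Step-by-step:
tell(1) @ H3 ⇒ log+=1
put(5) @ H2 ⇒ s:=5
tell(1) @ H3 ⇒ log+=1
H0 returns [0]
H1 returns [0]
H2 returns ([0], 5)
H3 returns (([0], 5), (1, 1))
= (([0], 5), (1, 1))

Answer: (([0], 5), (1, 1))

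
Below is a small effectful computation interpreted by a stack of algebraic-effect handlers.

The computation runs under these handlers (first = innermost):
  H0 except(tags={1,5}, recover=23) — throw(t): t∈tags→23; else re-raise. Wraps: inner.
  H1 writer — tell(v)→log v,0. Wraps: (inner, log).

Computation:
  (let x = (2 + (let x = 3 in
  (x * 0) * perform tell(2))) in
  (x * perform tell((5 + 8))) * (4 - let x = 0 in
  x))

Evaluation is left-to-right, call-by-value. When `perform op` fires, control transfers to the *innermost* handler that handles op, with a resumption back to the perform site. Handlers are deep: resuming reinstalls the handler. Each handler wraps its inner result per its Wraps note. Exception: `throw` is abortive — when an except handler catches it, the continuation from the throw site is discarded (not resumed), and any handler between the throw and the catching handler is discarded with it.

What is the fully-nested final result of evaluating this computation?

Answer: (0, (2, 13))

Step-by-step:
tell(2) @ H1 ⇒ log+=2
tell(13) @ H1 ⇒ log+=13
H0 returns 0
H1 returns (0, (2, 13))
= (0, (2, 13))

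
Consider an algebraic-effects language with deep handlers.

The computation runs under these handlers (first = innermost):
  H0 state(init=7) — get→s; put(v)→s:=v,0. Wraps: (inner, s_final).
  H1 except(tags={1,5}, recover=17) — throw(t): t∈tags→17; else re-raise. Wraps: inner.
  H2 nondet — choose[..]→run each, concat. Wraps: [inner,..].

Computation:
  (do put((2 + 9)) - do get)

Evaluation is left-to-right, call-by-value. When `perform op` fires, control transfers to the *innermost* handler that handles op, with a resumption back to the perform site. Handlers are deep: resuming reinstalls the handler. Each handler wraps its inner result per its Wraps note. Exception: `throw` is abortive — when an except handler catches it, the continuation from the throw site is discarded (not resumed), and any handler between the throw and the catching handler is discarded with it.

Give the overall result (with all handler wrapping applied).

Step-by-step:
put(11) @ H0 ⇒ s:=11
get @ H0 ⇒ 11
H0 returns (-11, 11)
H1 returns (-11, 11)
H2 returns [(-11, 11)]
= [(-11, 11)]

Answer: [(-11, 11)]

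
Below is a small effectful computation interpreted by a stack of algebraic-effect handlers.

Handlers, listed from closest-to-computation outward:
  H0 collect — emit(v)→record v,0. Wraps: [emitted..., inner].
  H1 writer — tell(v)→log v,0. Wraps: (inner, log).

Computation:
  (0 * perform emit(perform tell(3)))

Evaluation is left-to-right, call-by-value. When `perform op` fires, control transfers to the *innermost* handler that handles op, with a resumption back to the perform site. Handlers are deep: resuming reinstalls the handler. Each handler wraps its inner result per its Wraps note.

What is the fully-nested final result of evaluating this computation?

Evaluation trace:
tell(3) @ H1 ⇒ log+=3
emit(0) @ H0 ⇒ out+=0
H0 returns [0, 0]
H1 returns ([0, 0], (3))
= ([0, 0], (3))

Answer: ([0, 0], (3))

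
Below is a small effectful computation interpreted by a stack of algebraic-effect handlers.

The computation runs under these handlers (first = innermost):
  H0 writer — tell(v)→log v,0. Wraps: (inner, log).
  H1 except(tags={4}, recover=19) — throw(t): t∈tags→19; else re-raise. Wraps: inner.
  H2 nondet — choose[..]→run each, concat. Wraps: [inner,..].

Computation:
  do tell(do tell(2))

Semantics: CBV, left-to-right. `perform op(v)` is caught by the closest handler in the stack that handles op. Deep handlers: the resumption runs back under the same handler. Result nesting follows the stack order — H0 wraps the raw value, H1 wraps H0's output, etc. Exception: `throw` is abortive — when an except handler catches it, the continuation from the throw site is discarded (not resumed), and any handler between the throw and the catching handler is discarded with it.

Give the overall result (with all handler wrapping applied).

Evaluation trace:
tell(2) @ H0 ⇒ log+=2
tell(0) @ H0 ⇒ log+=0
H0 returns (0, (2, 0))
H1 returns (0, (2, 0))
H2 returns [(0, (2, 0))]
= [(0, (2, 0))]

Answer: [(0, (2, 0))]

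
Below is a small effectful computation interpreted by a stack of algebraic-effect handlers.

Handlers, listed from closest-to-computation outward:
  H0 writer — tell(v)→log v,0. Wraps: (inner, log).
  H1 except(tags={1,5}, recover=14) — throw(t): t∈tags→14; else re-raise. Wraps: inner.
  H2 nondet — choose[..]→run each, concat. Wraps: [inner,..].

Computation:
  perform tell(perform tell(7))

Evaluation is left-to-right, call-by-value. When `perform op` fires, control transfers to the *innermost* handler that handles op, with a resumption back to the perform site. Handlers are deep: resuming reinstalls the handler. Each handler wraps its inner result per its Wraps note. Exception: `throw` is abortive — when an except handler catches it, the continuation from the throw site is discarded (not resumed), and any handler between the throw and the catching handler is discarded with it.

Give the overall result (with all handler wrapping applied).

Working:
tell(7) @ H0 ⇒ log+=7
tell(0) @ H0 ⇒ log+=0
H0 returns (0, (7, 0))
H1 returns (0, (7, 0))
H2 returns [(0, (7, 0))]
= [(0, (7, 0))]

Answer: [(0, (7, 0))]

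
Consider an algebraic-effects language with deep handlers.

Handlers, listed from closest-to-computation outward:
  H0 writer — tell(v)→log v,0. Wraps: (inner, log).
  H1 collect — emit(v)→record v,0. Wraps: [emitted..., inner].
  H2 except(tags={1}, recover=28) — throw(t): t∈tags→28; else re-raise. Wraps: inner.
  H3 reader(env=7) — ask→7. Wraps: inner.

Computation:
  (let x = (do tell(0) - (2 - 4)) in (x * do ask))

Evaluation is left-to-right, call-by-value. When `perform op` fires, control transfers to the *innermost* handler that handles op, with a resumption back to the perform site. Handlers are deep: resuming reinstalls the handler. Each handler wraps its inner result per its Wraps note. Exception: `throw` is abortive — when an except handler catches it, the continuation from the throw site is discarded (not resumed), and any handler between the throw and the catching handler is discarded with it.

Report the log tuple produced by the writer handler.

Evaluation trace:
tell(0) @ H0 ⇒ log+=0
ask @ H3 ⇒ 7
H0 returns (14, (0))
H1 returns [(14, (0))]
H2 returns [(14, (0))]
H3 returns [(14, (0))]
= [(14, (0))]

Answer: (0)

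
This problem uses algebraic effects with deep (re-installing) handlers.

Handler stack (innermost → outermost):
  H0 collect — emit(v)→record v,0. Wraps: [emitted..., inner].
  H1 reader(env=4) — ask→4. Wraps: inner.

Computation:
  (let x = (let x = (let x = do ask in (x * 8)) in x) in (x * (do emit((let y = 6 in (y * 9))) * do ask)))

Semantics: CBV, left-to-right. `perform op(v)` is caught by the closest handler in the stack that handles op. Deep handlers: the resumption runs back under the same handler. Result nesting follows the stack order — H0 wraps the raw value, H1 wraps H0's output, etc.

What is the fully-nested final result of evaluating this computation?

Evaluation trace:
ask @ H1 ⇒ 4
emit(54) @ H0 ⇒ out+=54
ask @ H1 ⇒ 4
H0 returns [54, 0]
H1 returns [54, 0]
= [54, 0]

Answer: [54, 0]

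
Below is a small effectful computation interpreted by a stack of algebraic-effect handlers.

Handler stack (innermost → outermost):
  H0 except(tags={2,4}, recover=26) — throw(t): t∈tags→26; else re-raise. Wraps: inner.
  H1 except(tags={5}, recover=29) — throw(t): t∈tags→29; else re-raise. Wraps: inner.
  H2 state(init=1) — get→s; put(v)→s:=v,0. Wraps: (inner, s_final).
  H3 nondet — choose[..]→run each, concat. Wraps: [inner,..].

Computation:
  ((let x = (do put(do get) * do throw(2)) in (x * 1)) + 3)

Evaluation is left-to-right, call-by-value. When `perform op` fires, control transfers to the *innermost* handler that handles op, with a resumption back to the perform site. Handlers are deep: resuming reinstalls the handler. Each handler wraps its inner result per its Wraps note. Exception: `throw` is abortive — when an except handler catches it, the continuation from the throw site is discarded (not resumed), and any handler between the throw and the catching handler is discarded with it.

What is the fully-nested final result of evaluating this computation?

Answer: [(26, 1)]

Step-by-step:
get @ H2 ⇒ 1
put(1) @ H2 ⇒ s:=1
throw(2) @ H0 caught ⇒ 26
H1 returns 26
H2 returns (26, 1)
H3 returns [(26, 1)]
= [(26, 1)]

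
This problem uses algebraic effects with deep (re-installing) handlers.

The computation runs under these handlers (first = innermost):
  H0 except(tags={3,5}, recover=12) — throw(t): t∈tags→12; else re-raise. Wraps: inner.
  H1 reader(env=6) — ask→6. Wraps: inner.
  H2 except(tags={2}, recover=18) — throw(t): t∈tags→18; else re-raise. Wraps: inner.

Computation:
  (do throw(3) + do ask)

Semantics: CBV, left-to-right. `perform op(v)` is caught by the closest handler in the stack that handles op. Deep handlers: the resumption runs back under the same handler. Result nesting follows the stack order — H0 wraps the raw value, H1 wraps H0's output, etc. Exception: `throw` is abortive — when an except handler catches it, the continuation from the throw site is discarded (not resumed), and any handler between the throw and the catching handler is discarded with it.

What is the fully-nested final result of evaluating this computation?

Working:
throw(3) @ H0 caught ⇒ 12
H1 returns 12
H2 returns 12
= 12

Answer: 12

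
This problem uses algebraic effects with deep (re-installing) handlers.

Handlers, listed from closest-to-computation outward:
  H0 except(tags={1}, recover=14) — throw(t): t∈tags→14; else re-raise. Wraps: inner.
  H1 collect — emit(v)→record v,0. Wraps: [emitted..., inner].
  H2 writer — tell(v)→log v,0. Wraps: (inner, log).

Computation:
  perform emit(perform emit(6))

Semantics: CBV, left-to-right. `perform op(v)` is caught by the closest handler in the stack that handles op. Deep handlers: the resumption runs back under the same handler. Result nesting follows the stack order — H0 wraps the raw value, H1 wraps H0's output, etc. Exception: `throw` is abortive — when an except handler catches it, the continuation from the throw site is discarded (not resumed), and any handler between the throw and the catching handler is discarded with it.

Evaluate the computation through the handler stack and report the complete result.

Step-by-step:
emit(6) @ H1 ⇒ out+=6
emit(0) @ H1 ⇒ out+=0
H0 returns 0
H1 returns [6, 0, 0]
H2 returns ([6, 0, 0], ())
= ([6, 0, 0], ())

Answer: ([6, 0, 0], ())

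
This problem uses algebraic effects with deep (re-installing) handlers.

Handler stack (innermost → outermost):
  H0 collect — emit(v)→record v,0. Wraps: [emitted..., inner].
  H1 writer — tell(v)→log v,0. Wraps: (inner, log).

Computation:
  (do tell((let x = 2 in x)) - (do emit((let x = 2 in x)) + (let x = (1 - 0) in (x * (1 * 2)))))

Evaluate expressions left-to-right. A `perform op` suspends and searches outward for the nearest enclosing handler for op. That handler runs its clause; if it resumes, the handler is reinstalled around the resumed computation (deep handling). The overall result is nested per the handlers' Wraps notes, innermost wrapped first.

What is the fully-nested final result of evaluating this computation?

Answer: ([2, -2], (2))

Step-by-step:
tell(2) @ H1 ⇒ log+=2
emit(2) @ H0 ⇒ out+=2
H0 returns [2, -2]
H1 returns ([2, -2], (2))
= ([2, -2], (2))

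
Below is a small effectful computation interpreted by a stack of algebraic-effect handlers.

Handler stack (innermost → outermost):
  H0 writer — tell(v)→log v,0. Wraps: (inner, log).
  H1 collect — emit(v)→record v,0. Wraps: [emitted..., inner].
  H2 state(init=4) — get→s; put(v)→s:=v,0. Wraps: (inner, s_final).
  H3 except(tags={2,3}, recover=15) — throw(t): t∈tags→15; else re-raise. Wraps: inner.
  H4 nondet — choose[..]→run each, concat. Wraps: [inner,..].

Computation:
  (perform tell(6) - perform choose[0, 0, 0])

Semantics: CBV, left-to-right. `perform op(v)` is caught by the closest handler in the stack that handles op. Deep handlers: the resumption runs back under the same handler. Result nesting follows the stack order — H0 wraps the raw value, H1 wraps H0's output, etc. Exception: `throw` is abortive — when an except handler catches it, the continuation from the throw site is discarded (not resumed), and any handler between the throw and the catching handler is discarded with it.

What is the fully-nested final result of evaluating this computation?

Evaluation trace:
tell(6) @ H0 ⇒ log+=6
choose[0, 0, 0] @ H4
  branch[0] choose=0:
    H0 returns (0, (6))
    H1 returns [(0, (6))]
    H2 returns ([(0, (6))], 4)
    H3 returns ([(0, (6))], 4)
    H4 returns [([(0, (6))], 4)]
  branch[1] choose=0:
    H0 returns (0, (6))
    H1 returns [(0, (6))]
    H2 returns ([(0, (6))], 4)
    H3 returns ([(0, (6))], 4)
    H4 returns [([(0, (6))], 4)]
  branch[2] choose=0:
    H0 returns (0, (6))
    H1 returns [(0, (6))]
    H2 returns ([(0, (6))], 4)
    H3 returns ([(0, (6))], 4)
    H4 returns [([(0, (6))], 4)]
= [([(0, (6))], 4), ([(0, (6))], 4), ([(0, (6))], 4)]

Answer: [([(0, (6))], 4), ([(0, (6))], 4), ([(0, (6))], 4)]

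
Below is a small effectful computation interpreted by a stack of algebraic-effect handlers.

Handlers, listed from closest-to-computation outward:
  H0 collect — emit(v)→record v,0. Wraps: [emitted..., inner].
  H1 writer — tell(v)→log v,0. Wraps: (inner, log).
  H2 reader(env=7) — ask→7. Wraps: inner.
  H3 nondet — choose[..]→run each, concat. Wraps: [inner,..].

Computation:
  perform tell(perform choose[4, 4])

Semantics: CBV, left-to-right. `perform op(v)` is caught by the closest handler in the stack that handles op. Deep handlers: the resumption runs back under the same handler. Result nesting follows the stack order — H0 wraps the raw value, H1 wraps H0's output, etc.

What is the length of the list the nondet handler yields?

Answer: 2

Working:
choose[4, 4] @ H3
  branch[0] choose=4:
    tell(4) @ H1 ⇒ log+=4
    H0 returns [0]
    H1 returns ([0], (4))
    H2 returns ([0], (4))
    H3 returns [([0], (4))]
  branch[1] choose=4:
    tell(4) @ H1 ⇒ log+=4
    H0 returns [0]
    H1 returns ([0], (4))
    H2 returns ([0], (4))
    H3 returns [([0], (4))]
= [([0], (4)), ([0], (4))]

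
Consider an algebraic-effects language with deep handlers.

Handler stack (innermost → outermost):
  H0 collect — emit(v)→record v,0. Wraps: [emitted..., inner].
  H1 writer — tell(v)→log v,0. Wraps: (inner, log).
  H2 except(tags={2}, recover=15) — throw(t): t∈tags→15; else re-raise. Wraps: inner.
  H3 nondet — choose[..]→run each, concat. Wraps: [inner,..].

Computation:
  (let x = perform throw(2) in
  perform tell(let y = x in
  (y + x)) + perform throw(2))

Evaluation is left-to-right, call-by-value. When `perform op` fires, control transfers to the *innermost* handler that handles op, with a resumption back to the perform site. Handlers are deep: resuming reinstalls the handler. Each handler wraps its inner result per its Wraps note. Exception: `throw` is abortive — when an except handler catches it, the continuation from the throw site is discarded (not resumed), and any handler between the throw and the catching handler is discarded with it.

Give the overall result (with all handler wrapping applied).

Answer: [15]

Evaluation trace:
throw(2) @ H2 caught ⇒ 15
H3 returns [15]
= [15]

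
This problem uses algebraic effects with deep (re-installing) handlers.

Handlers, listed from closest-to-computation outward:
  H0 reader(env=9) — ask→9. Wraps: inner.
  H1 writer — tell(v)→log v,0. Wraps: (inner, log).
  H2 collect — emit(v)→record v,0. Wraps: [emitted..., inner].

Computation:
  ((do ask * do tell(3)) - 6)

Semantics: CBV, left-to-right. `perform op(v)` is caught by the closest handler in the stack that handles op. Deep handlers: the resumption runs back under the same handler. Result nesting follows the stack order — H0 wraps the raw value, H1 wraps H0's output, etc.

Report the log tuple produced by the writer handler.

Evaluation trace:
ask @ H0 ⇒ 9
tell(3) @ H1 ⇒ log+=3
H0 returns -6
H1 returns (-6, (3))
H2 returns [(-6, (3))]
= [(-6, (3))]

Answer: (3)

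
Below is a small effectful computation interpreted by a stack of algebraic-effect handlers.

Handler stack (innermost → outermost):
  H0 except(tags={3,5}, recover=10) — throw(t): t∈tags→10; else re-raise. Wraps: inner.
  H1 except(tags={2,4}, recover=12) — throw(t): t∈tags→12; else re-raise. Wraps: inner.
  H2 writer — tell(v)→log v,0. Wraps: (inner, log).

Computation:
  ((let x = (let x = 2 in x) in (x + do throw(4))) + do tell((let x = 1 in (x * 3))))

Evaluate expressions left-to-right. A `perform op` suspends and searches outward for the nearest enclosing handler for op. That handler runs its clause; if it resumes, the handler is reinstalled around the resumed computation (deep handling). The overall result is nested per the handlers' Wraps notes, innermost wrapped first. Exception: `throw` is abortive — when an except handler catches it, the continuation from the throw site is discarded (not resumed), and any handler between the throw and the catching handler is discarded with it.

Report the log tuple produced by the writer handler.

Answer: ()

Step-by-step:
throw(4) @ H0 re-raised
throw(4) @ H1 caught ⇒ 12
H2 returns (12, ())
= (12, ())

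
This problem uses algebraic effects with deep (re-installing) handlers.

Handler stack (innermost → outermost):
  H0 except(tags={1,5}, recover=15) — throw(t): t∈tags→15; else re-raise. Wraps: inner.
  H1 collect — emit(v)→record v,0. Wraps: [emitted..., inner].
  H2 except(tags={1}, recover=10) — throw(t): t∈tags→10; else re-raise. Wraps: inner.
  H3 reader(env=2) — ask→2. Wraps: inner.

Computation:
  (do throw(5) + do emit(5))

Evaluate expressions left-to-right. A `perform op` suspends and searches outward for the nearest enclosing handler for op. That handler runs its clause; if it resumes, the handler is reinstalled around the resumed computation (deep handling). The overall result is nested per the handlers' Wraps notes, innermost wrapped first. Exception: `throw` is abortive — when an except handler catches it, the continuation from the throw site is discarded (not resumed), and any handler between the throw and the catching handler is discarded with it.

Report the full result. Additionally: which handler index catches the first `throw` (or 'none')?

Step-by-step:
throw(5) @ H0 caught ⇒ 15
H1 returns [15]
H2 returns [15]
H3 returns [15]
= [15]

Answer: [15] ; first throw caught by: H0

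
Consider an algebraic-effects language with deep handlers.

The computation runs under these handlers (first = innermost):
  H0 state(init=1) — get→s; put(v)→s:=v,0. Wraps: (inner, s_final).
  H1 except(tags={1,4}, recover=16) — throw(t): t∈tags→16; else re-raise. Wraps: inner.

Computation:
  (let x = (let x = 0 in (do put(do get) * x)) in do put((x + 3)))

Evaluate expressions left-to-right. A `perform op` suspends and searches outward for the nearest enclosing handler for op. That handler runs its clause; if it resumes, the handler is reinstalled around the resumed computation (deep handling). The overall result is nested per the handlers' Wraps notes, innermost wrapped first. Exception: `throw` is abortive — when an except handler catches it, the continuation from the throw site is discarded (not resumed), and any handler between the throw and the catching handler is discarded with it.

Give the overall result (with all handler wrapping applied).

Step-by-step:
get @ H0 ⇒ 1
put(1) @ H0 ⇒ s:=1
put(3) @ H0 ⇒ s:=3
H0 returns (0, 3)
H1 returns (0, 3)
= (0, 3)

Answer: (0, 3)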